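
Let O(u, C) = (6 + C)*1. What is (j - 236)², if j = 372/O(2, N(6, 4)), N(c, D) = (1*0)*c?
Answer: 30276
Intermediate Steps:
N(c, D) = 0 (N(c, D) = 0*c = 0)
O(u, C) = 6 + C
j = 62 (j = 372/(6 + 0) = 372/6 = 372*(⅙) = 62)
(j - 236)² = (62 - 236)² = (-174)² = 30276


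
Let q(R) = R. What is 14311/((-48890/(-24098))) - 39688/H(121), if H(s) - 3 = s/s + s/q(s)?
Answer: -21601393/24445 ≈ -883.67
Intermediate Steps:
H(s) = 5 (H(s) = 3 + (s/s + s/s) = 3 + (1 + 1) = 3 + 2 = 5)
14311/((-48890/(-24098))) - 39688/H(121) = 14311/((-48890/(-24098))) - 39688/5 = 14311/((-48890*(-1/24098))) - 39688*⅕ = 14311/(24445/12049) - 39688/5 = 14311*(12049/24445) - 39688/5 = 172433239/24445 - 39688/5 = -21601393/24445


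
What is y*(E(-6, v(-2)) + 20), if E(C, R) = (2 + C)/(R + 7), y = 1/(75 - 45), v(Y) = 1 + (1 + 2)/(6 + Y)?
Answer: 114/175 ≈ 0.65143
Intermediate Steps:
v(Y) = 1 + 3/(6 + Y)
y = 1/30 ≈ 0.033333
E(C, R) = (2 + C)/(7 + R)
y*(E(-6, v(-2)) + 20) = ((2 - 6)/(7 + (9 - 2)/(6 - 2)) + 20)/30 = (-4/(7 + 7/4) + 20)/30 = (-4/(35/4) + 20)/30 = ((4/35)*(-4) + 20)/30 = (-16/35 + 20)/30 = (1/30)*(684/35) = 114/175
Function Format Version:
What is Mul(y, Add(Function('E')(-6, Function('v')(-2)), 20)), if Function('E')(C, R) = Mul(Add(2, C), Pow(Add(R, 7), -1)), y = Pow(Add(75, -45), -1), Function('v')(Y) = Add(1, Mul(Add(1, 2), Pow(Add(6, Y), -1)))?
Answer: Rational(114, 175) ≈ 0.65143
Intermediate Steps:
Function('v')(Y) = Add(1, Mul(3, Pow(Add(6, Y), -1)))
y = Rational(1, 30) (y = Pow(30, -1) = Rational(1, 30) ≈ 0.033333)
Function('E')(C, R) = Mul(Pow(Add(7, R), -1), Add(2, C)) (Function('E')(C, R) = Mul(Add(2, C), Pow(Add(7, R), -1)) = Mul(Pow(Add(7, R), -1), Add(2, C)))
Mul(y, Add(Function('E')(-6, Function('v')(-2)), 20)) = Mul(Rational(1, 30), Add(Mul(Pow(Add(7, Mul(Pow(Add(6, -2), -1), Add(9, -2))), -1), Add(2, -6)), 20)) = Mul(Rational(1, 30), Add(Mul(Pow(Add(7, Mul(Pow(4, -1), 7)), -1), -4), 20)) = Mul(Rational(1, 30), Add(Mul(Pow(Add(7, Mul(Rational(1, 4), 7)), -1), -4), 20)) = Mul(Rational(1, 30), Add(Mul(Pow(Add(7, Rational(7, 4)), -1), -4), 20)) = Mul(Rational(1, 30), Add(Mul(Pow(Rational(35, 4), -1), -4), 20)) = Mul(Rational(1, 30), Add(Mul(Rational(4, 35), -4), 20)) = Mul(Rational(1, 30), Add(Rational(-16, 35), 20)) = Mul(Rational(1, 30), Rational(684, 35)) = Rational(114, 175)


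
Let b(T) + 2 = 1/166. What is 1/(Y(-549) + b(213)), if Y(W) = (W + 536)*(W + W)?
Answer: 166/2369153 ≈ 7.0067e-5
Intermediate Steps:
b(T) = -331/166 (b(T) = -2 + 1/166 = -331/166)
Y(W) = 2*W*(536 + W) (Y(W) = (536 + W)*(2*W) = 2*W*(536 + W))
1/(Y(-549) + b(213)) = 1/(2*(-549)*(536 - 549) - 331/166) = 1/(2*(-549)*(-13) - 331/166) = 1/(14274 - 331/166) = 1/(2369153/166) = 166/2369153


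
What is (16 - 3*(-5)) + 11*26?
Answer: 317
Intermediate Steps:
(16 - 3*(-5)) + 11*26 = (16 + 15) + 286 = 31 + 286 = 317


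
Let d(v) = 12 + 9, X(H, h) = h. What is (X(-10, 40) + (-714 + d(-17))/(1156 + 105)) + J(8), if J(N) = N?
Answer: 59835/1261 ≈ 47.450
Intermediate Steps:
d(v) = 21
(X(-10, 40) + (-714 + d(-17))/(1156 + 105)) + J(8) = (40 + (-714 + 21)/(1156 + 105)) + 8 = (40 - 693/1261) + 8 = 49747/1261 + 8 = 59835/1261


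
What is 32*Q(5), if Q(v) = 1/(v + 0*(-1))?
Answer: 32/5 ≈ 6.4000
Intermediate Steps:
Q(v) = 1/v (Q(v) = 1/(v + 0) = 1/v)
32*Q(5) = 32/5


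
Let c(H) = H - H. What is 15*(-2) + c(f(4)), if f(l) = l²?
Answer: -30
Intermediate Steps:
c(H) = 0
15*(-2) + c(f(4)) = 15*(-2) + 0 = -30 + 0 = -30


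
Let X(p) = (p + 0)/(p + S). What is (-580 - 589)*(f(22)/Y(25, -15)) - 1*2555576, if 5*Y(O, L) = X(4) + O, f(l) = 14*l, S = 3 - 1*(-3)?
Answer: -333559452/127 ≈ -2.6265e+6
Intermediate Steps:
S = 6 (S = 3 + 3 = 6)
X(p) = p/(6 + p) (X(p) = (p + 0)/(p + 6) = p/(6 + p))
Y(O, L) = 2/25 + O/5 (Y(O, L) = (4/(6 + 4) + O)/5 = (4/10 + O)/5 = (4*(1/10) + O)/5 = (2/5 + O)/5 = 2/25 + O/5)
(-580 - 589)*(f(22)/Y(25, -15)) - 1*2555576 = (-580 - 589)*((14*22)/(2/25 + (1/5)*25)) - 1*2555576 = -360052/(2/25 + 5) - 2555576 = -360052/127/25 - 2555576 = -360052*25/127 - 2555576 = -1169*7700/127 - 2555576 = -9001300/127 - 2555576 = -333559452/127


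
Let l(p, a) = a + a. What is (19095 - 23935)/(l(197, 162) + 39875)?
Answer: -4840/40199 ≈ -0.12040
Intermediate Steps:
l(p, a) = 2*a
(19095 - 23935)/(l(197, 162) + 39875) = (19095 - 23935)/(2*162 + 39875) = -4840/(324 + 39875) = -4840/40199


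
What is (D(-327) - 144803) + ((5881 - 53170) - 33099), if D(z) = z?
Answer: -225518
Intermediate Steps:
(D(-327) - 144803) + ((5881 - 53170) - 33099) = (-327 - 144803) + ((5881 - 53170) - 33099) = -145130 + (-47289 - 33099) = -145130 - 80388 = -225518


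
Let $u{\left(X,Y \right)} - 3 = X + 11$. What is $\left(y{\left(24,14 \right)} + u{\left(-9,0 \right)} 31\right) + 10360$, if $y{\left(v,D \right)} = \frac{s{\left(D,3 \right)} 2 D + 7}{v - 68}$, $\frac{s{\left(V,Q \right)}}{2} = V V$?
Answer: $\frac{451677}{44} \approx 10265.0$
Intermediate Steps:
$s{\left(V,Q \right)} = 2 V^{2}$ ($s{\left(V,Q \right)} = 2 V V = 2 V^{2}$)
$u{\left(X,Y \right)} = 14 + X$ ($u{\left(X,Y \right)} = 3 + \left(X + 11\right) = 3 + \left(11 + X\right) = 14 + X$)
$y{\left(v,D \right)} = \frac{7 + 4 D^{3}}{-68 + v}$ ($y{\left(v,D \right)} = \frac{2 D^{2} \cdot 2 D + 7}{v - 68} = \frac{4 D^{2} D + 7}{-68 + v} = \frac{4 D^{3} + 7}{-68 + v} = \frac{7 + 4 D^{3}}{-68 + v}$)
$\left(y{\left(24,14 \right)} + u{\left(-9,0 \right)} 31\right) + 10360 = \left(\frac{7 + 4 \cdot 14^{3}}{-68 + 24} + \left(14 - 9\right) 31\right) + 10360 = \left(\frac{7 + 4 \cdot 2744}{-44} + 5 \cdot 31\right) + 10360 = \left(- \frac{7 + 10976}{44} + 155\right) + 10360 = \left(\left(- \frac{1}{44}\right) 10983 + 155\right) + 10360 = \left(- \frac{10983}{44} + 155\right) + 10360 = - \frac{4163}{44} + 10360 = \frac{451677}{44}$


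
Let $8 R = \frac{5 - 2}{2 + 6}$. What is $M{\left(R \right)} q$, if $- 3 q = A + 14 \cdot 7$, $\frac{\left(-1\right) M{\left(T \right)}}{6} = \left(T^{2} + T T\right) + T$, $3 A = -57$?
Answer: $\frac{8295}{1024} \approx 8.1006$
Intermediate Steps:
$A = -19$ ($A = \frac{1}{3} \left(-57\right) = -19$)
$R = \frac{3}{64}$ ($R = \frac{\left(5 - 2\right) \frac{1}{2 + 6}}{8} = \frac{3 \cdot \frac{1}{8}}{8} = \frac{1}{8} \cdot \frac{3}{8} = \frac{3}{64} \approx 0.046875$)
$M{\left(T \right)} = - 12 T^{2} - 6 T$ ($M{\left(T \right)} = - 6 \left(\left(T^{2} + T T\right) + T\right) = - 6 \left(\left(T^{2} + T^{2}\right) + T\right) = - 6 \left(2 T^{2} + T\right) = - 6 \left(T + 2 T^{2}\right) = - 12 T^{2} - 6 T$)
$q = - \frac{79}{3}$ ($q = - \frac{-19 + 14 \cdot 7}{3} = - \frac{-19 + 98}{3} = \left(- \frac{1}{3}\right) 79 = - \frac{79}{3} \approx -26.333$)
$M{\left(R \right)} q = \left(-6\right) \frac{3}{64} \left(1 + 2 \cdot \frac{3}{64}\right) \left(- \frac{79}{3}\right) = \left(-6\right) \frac{3}{64} \left(1 + \frac{3}{32}\right) \left(- \frac{79}{3}\right) = \left(-6\right) \frac{3}{64} \cdot \frac{35}{32} \left(- \frac{79}{3}\right) = \left(- \frac{315}{1024}\right) \left(- \frac{79}{3}\right) = \frac{8295}{1024}$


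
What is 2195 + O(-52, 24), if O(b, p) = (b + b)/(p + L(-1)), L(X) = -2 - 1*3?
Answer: 41601/19 ≈ 2189.5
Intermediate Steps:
L(X) = -5 (L(X) = -2 - 3 = -5)
O(b, p) = 2*b/(-5 + p) (O(b, p) = (b + b)/(p - 5) = (2*b)/(-5 + p) = 2*b/(-5 + p))
2195 + O(-52, 24) = 2195 + 2*(-52)/(-5 + 24) = 2195 + 2*(-52)/19 = 2195 + 2*(-52)*(1/19) = 2195 - 104/19 = 41601/19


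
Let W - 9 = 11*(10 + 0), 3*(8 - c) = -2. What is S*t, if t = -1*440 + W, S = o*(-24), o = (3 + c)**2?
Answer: 1048600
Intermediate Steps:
c = 26/3 (c = 8 - 1/3*(-2) = 8 + 2/3 = 26/3 ≈ 8.6667)
W = 119 (W = 9 + 11*(10 + 0) = 9 + 11*10 = 9 + 110 = 119)
o = 1225/9 (o = (3 + 26/3)**2 = (35/3)**2 = 1225/9 ≈ 136.11)
S = -9800/3 (S = (1225/9)*(-24) = -9800/3 ≈ -3266.7)
t = -321 (t = -1*440 + 119 = -440 + 119 = -321)
S*t = -9800/3*(-321) = 1048600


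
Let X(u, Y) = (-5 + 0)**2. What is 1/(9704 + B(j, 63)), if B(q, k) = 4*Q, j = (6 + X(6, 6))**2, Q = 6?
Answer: 1/9728 ≈ 0.00010280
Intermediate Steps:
X(u, Y) = 25 (X(u, Y) = (-5)**2 = 25)
j = 961 (j = (6 + 25)**2 = 31**2 = 961)
B(q, k) = 24 (B(q, k) = 4*6 = 24)
1/(9704 + B(j, 63)) = 1/(9704 + 24) = 1/9728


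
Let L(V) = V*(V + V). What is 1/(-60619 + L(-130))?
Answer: -1/26819 ≈ -3.7287e-5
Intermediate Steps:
L(V) = 2*V**2 (L(V) = V*(2*V) = 2*V**2)
1/(-60619 + L(-130)) = 1/(-60619 + 2*(-130)**2) = 1/(-60619 + 2*16900) = 1/(-60619 + 33800) = 1/(-26819) = -1/26819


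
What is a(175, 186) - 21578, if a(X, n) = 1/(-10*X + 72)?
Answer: -36207885/1678 ≈ -21578.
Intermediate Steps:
a(X, n) = 1/(72 - 10*X)
a(175, 186) - 21578 = -1/(-72 + 10*175) - 21578 = -1/(-72 + 1750) - 21578 = -1/1678 - 21578 = -36207885/1678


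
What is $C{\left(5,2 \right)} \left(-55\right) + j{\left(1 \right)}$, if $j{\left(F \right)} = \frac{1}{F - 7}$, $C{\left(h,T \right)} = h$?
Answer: $- \frac{1651}{6} \approx -275.17$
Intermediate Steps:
$j{\left(F \right)} = \frac{1}{-7 + F}$
$C{\left(5,2 \right)} \left(-55\right) + j{\left(1 \right)} = 5 \left(-55\right) + \frac{1}{-7 + 1} = -275 + \frac{1}{-6} = -275 - \frac{1}{6} = - \frac{1651}{6}$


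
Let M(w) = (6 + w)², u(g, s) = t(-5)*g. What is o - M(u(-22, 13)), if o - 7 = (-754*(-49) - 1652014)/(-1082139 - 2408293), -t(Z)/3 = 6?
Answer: -141010431209/872608 ≈ -1.6160e+5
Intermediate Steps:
t(Z) = -18 (t(Z) = -3*6 = -18)
u(g, s) = -18*g
o = 6512023/872608 (o = 7 + (-754*(-49) - 1652014)/(-1082139 - 2408293) = 7 + (36946 - 1652014)/(-3490432) = 7 - 1615068*(-1/3490432) = 7 + 403767/872608 = 6512023/872608 ≈ 7.4627)
o - M(u(-22, 13)) = 6512023/872608 - (6 - 18*(-22))² = 6512023/872608 - (6 + 396)² = 6512023/872608 - 1*402² = 6512023/872608 - 1*161604 = 6512023/872608 - 161604 = -141010431209/872608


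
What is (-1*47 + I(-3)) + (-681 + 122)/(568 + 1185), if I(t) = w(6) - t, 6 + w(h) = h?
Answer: -77691/1753 ≈ -44.319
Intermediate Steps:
w(h) = -6 + h
I(t) = -t (I(t) = (-6 + 6) - t = 0 - t = -t)
(-1*47 + I(-3)) + (-681 + 122)/(568 + 1185) = (-1*47 - 1*(-3)) + (-681 + 122)/(568 + 1185) = (-47 + 3) - 559/1753 = -44 - 559*1/1753 = -44 - 559/1753 = -77691/1753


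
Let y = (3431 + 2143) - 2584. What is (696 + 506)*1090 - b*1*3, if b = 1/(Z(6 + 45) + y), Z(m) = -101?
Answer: 1261703339/963 ≈ 1.3102e+6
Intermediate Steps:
y = 2990 (y = 5574 - 2584 = 2990)
b = 1/2889 (b = 1/(-101 + 2990) = 1/2889 ≈ 0.00034614)
(696 + 506)*1090 - b*1*3 = (696 + 506)*1090 - 1*3/2889 = 1202*1090 - 3/2889 = 1310180 - 1*1/963 = 1310180 - 1/963 = 1261703339/963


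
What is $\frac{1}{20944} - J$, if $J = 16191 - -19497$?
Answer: $- \frac{747449471}{20944} \approx -35688.0$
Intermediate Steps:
$J = 35688$ ($J = 16191 + 19497 = 35688$)
$\frac{1}{20944} - J = \frac{1}{20944} - 35688 = - \frac{747449471}{20944}$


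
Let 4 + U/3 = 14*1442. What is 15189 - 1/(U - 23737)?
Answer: 559183034/36815 ≈ 15189.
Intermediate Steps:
U = 60552 (U = -12 + 3*(14*1442) = -12 + 3*20188 = -12 + 60564 = 60552)
15189 - 1/(U - 23737) = 15189 - 1/(60552 - 23737) = 15189 - 1/36815 = 559183034/36815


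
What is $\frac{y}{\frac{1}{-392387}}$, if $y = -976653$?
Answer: $383225940711$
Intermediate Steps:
$\frac{y}{\frac{1}{-392387}} = - \frac{976653}{\frac{1}{-392387}} = - \frac{976653}{- \frac{1}{392387}} = \left(-976653\right) \left(-392387\right) = 383225940711$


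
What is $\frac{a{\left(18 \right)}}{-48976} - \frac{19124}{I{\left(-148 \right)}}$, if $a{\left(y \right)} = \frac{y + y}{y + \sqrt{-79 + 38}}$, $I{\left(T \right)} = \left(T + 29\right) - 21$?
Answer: $\frac{305236717}{2234530} + \frac{9 i \sqrt{41}}{4469060} \approx 136.6 + 1.2895 \cdot 10^{-5} i$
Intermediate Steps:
$I{\left(T \right)} = 8 + T$ ($I{\left(T \right)} = \left(29 + T\right) - 21 = 8 + T$)
$a{\left(y \right)} = \frac{2 y}{y + i \sqrt{41}}$ ($a{\left(y \right)} = \frac{2 y}{y + \sqrt{-41}} = \frac{2 y}{y + i \sqrt{41}}$)
$\frac{a{\left(18 \right)}}{-48976} - \frac{19124}{I{\left(-148 \right)}} = \frac{2 \cdot 18 \frac{1}{18 + i \sqrt{41}}}{-48976} - \frac{19124}{8 - 148} = \frac{36}{18 + i \sqrt{41}} \left(- \frac{1}{48976}\right) - \frac{19124}{-140} = - \frac{9}{12244 \left(18 + i \sqrt{41}\right)} - - \frac{683}{5} = - \frac{9}{12244 \left(18 + i \sqrt{41}\right)} + \frac{683}{5} = \frac{683}{5} - \frac{9}{12244 \left(18 + i \sqrt{41}\right)}$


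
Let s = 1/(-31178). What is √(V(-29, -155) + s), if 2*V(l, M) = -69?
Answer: I*√8384091569/15589 ≈ 5.8737*I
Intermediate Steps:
V(l, M) = -69/2 (V(l, M) = (½)*(-69) = -69/2)
s = -1/31178 ≈ -3.2074e-5
√(V(-29, -155) + s) = √(-69/2 - 1/31178) = √(-537821/15589) = I*√8384091569/15589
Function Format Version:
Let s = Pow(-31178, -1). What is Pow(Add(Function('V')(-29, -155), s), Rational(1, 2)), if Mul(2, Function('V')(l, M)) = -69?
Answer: Mul(Rational(1, 15589), I, Pow(8384091569, Rational(1, 2))) ≈ Mul(5.8737, I)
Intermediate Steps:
Function('V')(l, M) = Rational(-69, 2) (Function('V')(l, M) = Mul(Rational(1, 2), -69) = Rational(-69, 2))
s = Rational(-1, 31178) ≈ -3.2074e-5
Pow(Add(Function('V')(-29, -155), s), Rational(1, 2)) = Pow(Add(Rational(-69, 2), Rational(-1, 31178)), Rational(1, 2)) = Pow(Rational(-537821, 15589), Rational(1, 2)) = Mul(Rational(1, 15589), I, Pow(8384091569, Rational(1, 2)))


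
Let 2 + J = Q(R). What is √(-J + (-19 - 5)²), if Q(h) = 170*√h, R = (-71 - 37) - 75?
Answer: √(578 - 170*I*√183) ≈ 38.401 - 29.944*I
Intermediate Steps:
R = -183 (R = -108 - 75 = -183)
J = -2 + 170*I*√183 (J = -2 + 170*√(-183) = -2 + 170*(I*√183) = -2 + 170*I*√183 ≈ -2.0 + 2299.7*I)
√(-J + (-19 - 5)²) = √(-(-2 + 170*I*√183) + (-19 - 5)²) = √((2 - 170*I*√183) + (-24)²) = √((2 - 170*I*√183) + 576) = √(578 - 170*I*√183)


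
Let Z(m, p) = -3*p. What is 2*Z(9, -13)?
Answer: 78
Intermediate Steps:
2*Z(9, -13) = 2*(-3*(-13)) = 2*39 = 78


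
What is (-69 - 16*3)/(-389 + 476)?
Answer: -39/29 ≈ -1.3448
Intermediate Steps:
(-69 - 16*3)/(-389 + 476) = (-69 - 48)/87 = -117*1/87 = -39/29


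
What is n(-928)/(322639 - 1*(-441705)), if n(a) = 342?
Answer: 171/382172 ≈ 0.00044744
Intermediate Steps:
n(-928)/(322639 - 1*(-441705)) = 342/(322639 - 1*(-441705)) = 342/(322639 + 441705) = 342/764344 = 342*(1/764344) = 171/382172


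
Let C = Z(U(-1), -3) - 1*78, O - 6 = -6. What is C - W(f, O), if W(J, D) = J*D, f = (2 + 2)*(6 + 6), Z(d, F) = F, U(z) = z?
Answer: -81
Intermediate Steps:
O = 0 (O = 6 - 6 = 0)
f = 48 (f = 4*12 = 48)
W(J, D) = D*J
C = -81 (C = -3 - 1*78 = -3 - 78 = -81)
C - W(f, O) = -81 - 0*48 = -81 - 1*0 = -81 + 0 = -81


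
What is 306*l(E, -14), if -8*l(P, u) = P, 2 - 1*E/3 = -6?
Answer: -918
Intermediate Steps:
E = 24 (E = 6 - 3*(-6) = 6 + 18 = 24)
l(P, u) = -P/8
306*l(E, -14) = 306*(-⅛*24) = 306*(-3) = -918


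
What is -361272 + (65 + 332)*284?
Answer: -248524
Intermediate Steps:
-361272 + (65 + 332)*284 = -361272 + 397*284 = -361272 + 112748 = -248524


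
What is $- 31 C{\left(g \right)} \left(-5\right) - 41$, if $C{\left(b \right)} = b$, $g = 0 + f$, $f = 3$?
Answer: $424$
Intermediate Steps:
$g = 3$ ($g = 0 + 3 = 3$)
$- 31 C{\left(g \right)} \left(-5\right) - 41 = - 31 \cdot 3 \left(-5\right) - 41 = \left(-31\right) \left(-15\right) - 41 = 465 - 41 = 424$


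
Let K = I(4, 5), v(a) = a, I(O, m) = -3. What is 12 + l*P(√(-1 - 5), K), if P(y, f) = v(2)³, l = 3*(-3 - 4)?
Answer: -156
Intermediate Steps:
l = -21 (l = 3*(-7) = -21)
K = -3
P(y, f) = 8 (P(y, f) = 2³ = 8)
12 + l*P(√(-1 - 5), K) = 12 - 21*8 = 12 - 168 = -156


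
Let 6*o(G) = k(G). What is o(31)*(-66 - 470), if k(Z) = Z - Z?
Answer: 0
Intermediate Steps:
k(Z) = 0
o(G) = 0 (o(G) = (1/6)*0 = 0)
o(31)*(-66 - 470) = 0*(-66 - 470) = 0*(-536) = 0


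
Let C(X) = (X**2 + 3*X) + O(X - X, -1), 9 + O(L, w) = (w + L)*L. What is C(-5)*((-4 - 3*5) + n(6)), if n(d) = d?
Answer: -13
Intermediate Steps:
O(L, w) = -9 + L*(L + w) (O(L, w) = -9 + (w + L)*L = -9 + (L + w)*L = -9 + L*(L + w))
C(X) = -9 + X**2 + 3*X (C(X) = (X**2 + 3*X) + (-9 + (X - X)**2 + (X - X)*(-1)) = (X**2 + 3*X) + (-9 + 0**2 + 0*(-1)) = (X**2 + 3*X) + (-9 + 0 + 0) = (X**2 + 3*X) - 9 = -9 + X**2 + 3*X)
C(-5)*((-4 - 3*5) + n(6)) = (-9 + (-5)**2 + 3*(-5))*((-4 - 3*5) + 6) = (-9 + 25 - 15)*((-4 - 15) + 6) = 1*(-19 + 6) = 1*(-13) = -13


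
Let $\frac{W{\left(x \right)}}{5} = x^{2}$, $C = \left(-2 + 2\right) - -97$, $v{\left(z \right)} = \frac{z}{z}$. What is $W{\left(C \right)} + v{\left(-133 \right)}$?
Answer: $47046$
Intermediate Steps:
$v{\left(z \right)} = 1$
$C = 97$ ($C = 0 + 97 = 97$)
$W{\left(x \right)} = 5 x^{2}$
$W{\left(C \right)} + v{\left(-133 \right)} = 5 \cdot 97^{2} + 1 = 5 \cdot 9409 + 1 = 47045 + 1 = 47046$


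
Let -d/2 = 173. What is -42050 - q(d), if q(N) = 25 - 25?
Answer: -42050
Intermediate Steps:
d = -346 (d = -2*173 = -346)
q(N) = 0
-42050 - q(d) = -42050 - 1*0 = -42050 + 0 = -42050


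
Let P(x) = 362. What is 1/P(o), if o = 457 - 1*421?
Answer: 1/362 ≈ 0.0027624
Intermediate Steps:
o = 36 (o = 457 - 421 = 36)
1/P(o) = 1/362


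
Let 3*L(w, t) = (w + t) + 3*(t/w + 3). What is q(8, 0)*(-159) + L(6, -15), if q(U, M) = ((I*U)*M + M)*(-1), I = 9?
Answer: -5/2 ≈ -2.5000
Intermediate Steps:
q(U, M) = -M - 9*M*U (q(U, M) = ((9*U)*M + M)*(-1) = (9*M*U + M)*(-1) = (M + 9*M*U)*(-1) = -M - 9*M*U)
L(w, t) = 3 + t/3 + w/3 + t/w (L(w, t) = ((w + t) + 3*(t/w + 3))/3 = ((t + w) + 3*(3 + t/w))/3 = ((t + w) + (9 + 3*t/w))/3 = (9 + t + w + 3*t/w)/3 = 3 + t/3 + w/3 + t/w)
q(8, 0)*(-159) + L(6, -15) = -1*0*(1 + 9*8)*(-159) + (-15 + (1/3)*6*(9 - 15 + 6))/6 = -1*0*(1 + 72)*(-159) + (-15 + (1/3)*6*0)/6 = -1*0*73*(-159) + (-15 + 0)/6 = 0*(-159) + (1/6)*(-15) = 0 - 5/2 = -5/2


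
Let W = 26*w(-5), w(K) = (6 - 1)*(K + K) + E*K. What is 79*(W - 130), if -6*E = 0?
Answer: -112970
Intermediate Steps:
E = 0 (E = -⅙*0 = 0)
w(K) = 10*K (w(K) = (6 - 1)*(K + K) + 0*K = 5*(2*K) + 0 = 10*K + 0 = 10*K)
W = -1300 (W = 26*(10*(-5)) = 26*(-50) = -1300)
79*(W - 130) = 79*(-1300 - 130) = 79*(-1430) = -112970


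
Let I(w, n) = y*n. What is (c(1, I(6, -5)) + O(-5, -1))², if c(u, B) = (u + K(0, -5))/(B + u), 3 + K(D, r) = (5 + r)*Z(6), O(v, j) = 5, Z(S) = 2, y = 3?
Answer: 1296/49 ≈ 26.449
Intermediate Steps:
K(D, r) = 7 + 2*r (K(D, r) = -3 + (5 + r)*2 = -3 + (10 + 2*r) = 7 + 2*r)
I(w, n) = 3*n
c(u, B) = (-3 + u)/(B + u) (c(u, B) = (u + (7 + 2*(-5)))/(B + u) = (u + (7 - 10))/(B + u) = (u - 3)/(B + u) = (-3 + u)/(B + u))
(c(1, I(6, -5)) + O(-5, -1))² = ((-3 + 1)/(3*(-5) + 1) + 5)² = (-2/(-15 + 1) + 5)² = (-2/(-14) + 5)² = (-1/14*(-2) + 5)² = (⅐ + 5)² = (36/7)² = 1296/49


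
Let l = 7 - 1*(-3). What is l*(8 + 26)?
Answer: 340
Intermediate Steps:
l = 10 (l = 7 + 3 = 10)
l*(8 + 26) = 10*(8 + 26) = 10*34 = 340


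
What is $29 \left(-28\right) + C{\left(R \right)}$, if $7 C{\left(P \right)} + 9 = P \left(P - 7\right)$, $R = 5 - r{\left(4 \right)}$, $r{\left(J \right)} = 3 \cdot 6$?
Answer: $- \frac{5433}{7} \approx -776.14$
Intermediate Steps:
$r{\left(J \right)} = 18$
$R = -13$ ($R = 5 - 18 = -13$)
$C{\left(P \right)} = - \frac{9}{7} + \frac{P \left(-7 + P\right)}{7}$ ($C{\left(P \right)} = - \frac{9}{7} + \frac{P \left(P - 7\right)}{7} = - \frac{9}{7} + \frac{P \left(-7 + P\right)}{7}$)
$29 \left(-28\right) + C{\left(R \right)} = 29 \left(-28\right) - \left(- \frac{82}{7} - \frac{169}{7}\right) = -812 + \left(- \frac{9}{7} + 13 + \frac{1}{7} \cdot 169\right) = -812 + \left(- \frac{9}{7} + 13 + \frac{169}{7}\right) = -812 + \frac{251}{7} = - \frac{5433}{7}$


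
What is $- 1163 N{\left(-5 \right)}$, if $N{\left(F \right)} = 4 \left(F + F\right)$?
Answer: $46520$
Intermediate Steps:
$N{\left(F \right)} = 8 F$ ($N{\left(F \right)} = 4 \cdot 2 F = 8 F$)
$- 1163 N{\left(-5 \right)} = - 1163 \cdot 8 \left(-5\right) = \left(-1163\right) \left(-40\right) = 46520$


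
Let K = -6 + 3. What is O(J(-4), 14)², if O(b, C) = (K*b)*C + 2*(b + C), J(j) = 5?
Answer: 29584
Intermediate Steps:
K = -3
O(b, C) = 2*C + 2*b - 3*C*b (O(b, C) = (-3*b)*C + 2*(b + C) = -3*C*b + 2*(C + b) = -3*C*b + (2*C + 2*b) = 2*C + 2*b - 3*C*b)
O(J(-4), 14)² = (2*14 + 2*5 - 3*14*5)² = (28 + 10 - 210)² = (-172)² = 29584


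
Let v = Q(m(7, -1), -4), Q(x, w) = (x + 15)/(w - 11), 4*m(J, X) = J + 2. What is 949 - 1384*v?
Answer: 12703/5 ≈ 2540.6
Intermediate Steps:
m(J, X) = ½ + J/4 (m(J, X) = (J + 2)/4 = (2 + J)/4 = ½ + J/4)
Q(x, w) = (15 + x)/(-11 + w)
v = -23/20 (v = (15 + (½ + (¼)*7))/(-11 - 4) = (15 + (½ + 7/4))/(-15) = -(15 + 9/4)/15 = -1/15*69/4 = -23/20 ≈ -1.1500)
949 - 1384*v = 949 - 1384*(-23/20) = 949 + 7958/5 = 12703/5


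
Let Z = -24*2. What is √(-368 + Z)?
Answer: 4*I*√26 ≈ 20.396*I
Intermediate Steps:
Z = -48
√(-368 + Z) = √(-368 - 48) = √(-416) = 4*I*√26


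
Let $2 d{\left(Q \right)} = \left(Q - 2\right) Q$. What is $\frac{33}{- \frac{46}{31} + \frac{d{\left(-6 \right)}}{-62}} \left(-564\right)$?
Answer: $\frac{288486}{29} \approx 9947.8$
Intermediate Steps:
$d{\left(Q \right)} = \frac{Q \left(-2 + Q\right)}{2}$ ($d{\left(Q \right)} = \frac{\left(Q - 2\right) Q}{2} = \frac{\left(-2 + Q\right) Q}{2} = \frac{Q \left(-2 + Q\right)}{2}$)
$\frac{33}{- \frac{46}{31} + \frac{d{\left(-6 \right)}}{-62}} \left(-564\right) = \frac{33}{- \frac{46}{31} + \frac{\frac{1}{2} \left(-6\right) \left(-2 - 6\right)}{-62}} \left(-564\right) = \frac{33}{\left(-46\right) \frac{1}{31} + \frac{1}{2} \left(-6\right) \left(-8\right) \left(- \frac{1}{62}\right)} \left(-564\right) = \frac{33}{- \frac{46}{31} + 24 \left(- \frac{1}{62}\right)} \left(-564\right) = \frac{33}{- \frac{46}{31} - \frac{12}{31}} \left(-564\right) = \frac{33}{- \frac{58}{31}} \left(-564\right) = 33 \left(- \frac{31}{58}\right) \left(-564\right) = \left(- \frac{1023}{58}\right) \left(-564\right) = \frac{288486}{29}$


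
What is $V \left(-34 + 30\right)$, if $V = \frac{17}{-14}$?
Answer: $\frac{34}{7} \approx 4.8571$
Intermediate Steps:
$V = - \frac{17}{14}$ ($V = 17 \left(- \frac{1}{14}\right) = - \frac{17}{14} \approx -1.2143$)
$V \left(-34 + 30\right) = - \frac{17 \left(-34 + 30\right)}{14} = \left(- \frac{17}{14}\right) \left(-4\right) = \frac{34}{7}$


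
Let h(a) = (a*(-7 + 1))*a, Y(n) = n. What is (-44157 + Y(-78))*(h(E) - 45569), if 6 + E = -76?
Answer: 3800361555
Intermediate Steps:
E = -82 (E = -6 - 76 = -82)
h(a) = -6*a² (h(a) = (a*(-6))*a = (-6*a)*a = -6*a²)
(-44157 + Y(-78))*(h(E) - 45569) = (-44157 - 78)*(-6*(-82)² - 45569) = -44235*(-6*6724 - 45569) = -44235*(-40344 - 45569) = -44235*(-85913) = 3800361555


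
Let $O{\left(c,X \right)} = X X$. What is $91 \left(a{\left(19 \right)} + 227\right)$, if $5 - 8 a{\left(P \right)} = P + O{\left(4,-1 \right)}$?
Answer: $\frac{163891}{8} \approx 20486.0$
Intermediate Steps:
$O{\left(c,X \right)} = X^{2}$
$a{\left(P \right)} = \frac{1}{2} - \frac{P}{8}$ ($a{\left(P \right)} = \frac{5}{8} - \frac{P + \left(-1\right)^{2}}{8} = \frac{5}{8} - \frac{P + 1}{8} = \frac{5}{8} - \frac{1 + P}{8} = \frac{5}{8} - \left(\frac{1}{8} + \frac{P}{8}\right) = \frac{1}{2} - \frac{P}{8}$)
$91 \left(a{\left(19 \right)} + 227\right) = 91 \left(\left(\frac{1}{2} - \frac{19}{8}\right) + 227\right) = 91 \left(- \frac{15}{8} + 227\right) = 91 \cdot \frac{1801}{8} = \frac{163891}{8}$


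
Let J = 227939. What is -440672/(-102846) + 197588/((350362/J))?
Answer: 1158033421901234/9008332563 ≈ 1.2855e+5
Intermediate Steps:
-440672/(-102846) + 197588/((350362/J)) = -440672/(-102846) + 197588/((350362/227939)) = -440672*(-1/102846) + 197588/((350362*(1/227939))) = 220336/51423 + 197588/(350362/227939) = 220336/51423 + 197588*(227939/350362) = 220336/51423 + 22519005566/175181 = 1158033421901234/9008332563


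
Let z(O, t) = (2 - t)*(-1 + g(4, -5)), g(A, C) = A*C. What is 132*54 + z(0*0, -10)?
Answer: 6876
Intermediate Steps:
z(O, t) = -42 + 21*t (z(O, t) = (2 - t)*(-1 + 4*(-5)) = (2 - t)*(-1 - 20) = (2 - t)*(-21) = -42 + 21*t)
132*54 + z(0*0, -10) = 132*54 + (-42 + 21*(-10)) = 7128 + (-42 - 210) = 7128 - 252 = 6876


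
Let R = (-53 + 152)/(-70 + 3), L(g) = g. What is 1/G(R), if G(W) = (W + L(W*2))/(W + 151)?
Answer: -10018/297 ≈ -33.731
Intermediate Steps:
R = -99/67 (R = 99/(-67) = 99*(-1/67) = -99/67 ≈ -1.4776)
G(W) = 3*W/(151 + W) (G(W) = (W + W*2)/(W + 151) = (W + 2*W)/(151 + W) = (3*W)/(151 + W) = 3*W/(151 + W))
1/G(R) = 1/(3*(-99/67)/(151 - 99/67)) = 1/(3*(-99/67)/(10018/67)) = 1/(3*(-99/67)*(67/10018)) = 1/(-297/10018) = -10018/297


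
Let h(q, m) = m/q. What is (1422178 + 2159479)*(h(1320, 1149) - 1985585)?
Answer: -3129139770537169/440 ≈ -7.1117e+12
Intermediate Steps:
(1422178 + 2159479)*(h(1320, 1149) - 1985585) = (1422178 + 2159479)*(1149/1320 - 1985585) = 3581657*(1149*(1/1320) - 1985585) = 3581657*(383/440 - 1985585) = 3581657*(-873657017/440) = -3129139770537169/440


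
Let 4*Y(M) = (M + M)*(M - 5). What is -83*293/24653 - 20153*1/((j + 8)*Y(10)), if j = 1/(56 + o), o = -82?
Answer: -13043480459/127579275 ≈ -102.24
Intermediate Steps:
Y(M) = M*(-5 + M)/2 (Y(M) = ((M + M)*(M - 5))/4 = ((2*M)*(-5 + M))/4 = (2*M*(-5 + M))/4 = M*(-5 + M)/2)
j = -1/26 (j = 1/(56 - 82) = 1/(-26) = -1/26 ≈ -0.038462)
-83*293/24653 - 20153*1/((j + 8)*Y(10)) = -83*293/24653 - 20153*1/(5*(-5 + 10)*(-1/26 + 8)) = -24319*1/24653 - 20153/(207*((1/2)*10*5)/26) = -24319/24653 - 20153/((207/26)*25) = -24319/24653 - 20153/5175/26 = -24319/24653 - 20153*26/5175 = -24319/24653 - 523978/5175 = -13043480459/127579275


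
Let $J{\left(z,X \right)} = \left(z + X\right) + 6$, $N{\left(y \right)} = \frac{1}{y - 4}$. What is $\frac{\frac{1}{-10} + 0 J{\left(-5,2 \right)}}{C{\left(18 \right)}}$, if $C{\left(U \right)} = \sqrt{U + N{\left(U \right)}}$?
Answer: $- \frac{\sqrt{3542}}{2530} \approx -0.023524$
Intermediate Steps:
$N{\left(y \right)} = \frac{1}{-4 + y}$
$J{\left(z,X \right)} = 6 + X + z$ ($J{\left(z,X \right)} = \left(X + z\right) + 6 = 6 + X + z$)
$C{\left(U \right)} = \sqrt{U + \frac{1}{-4 + U}}$
$\frac{\frac{1}{-10} + 0 J{\left(-5,2 \right)}}{C{\left(18 \right)}} = \frac{\frac{1}{-10} + 0 \left(6 + 2 - 5\right)}{\sqrt{\frac{1 + 18 \left(-4 + 18\right)}{-4 + 18}}} = \frac{- \frac{1}{10} + 0 \cdot 3}{\sqrt{\frac{1 + 18 \cdot 14}{14}}} = \frac{- \frac{1}{10} + 0}{\sqrt{\frac{1 + 252}{14}}} = - \frac{1}{10 \sqrt{\frac{1}{14} \cdot 253}} = - \frac{1}{10 \sqrt{\frac{253}{14}}} = - \frac{1}{10 \frac{\sqrt{3542}}{14}} = - \frac{\frac{1}{253} \sqrt{3542}}{10} = - \frac{\sqrt{3542}}{2530}$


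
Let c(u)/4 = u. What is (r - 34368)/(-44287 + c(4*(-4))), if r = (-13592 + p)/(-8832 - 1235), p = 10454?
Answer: 345979518/446481517 ≈ 0.77490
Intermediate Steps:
c(u) = 4*u
r = 3138/10067 (r = (-13592 + 10454)/(-8832 - 1235) = -3138/(-10067) = -3138*(-1/10067) = 3138/10067 ≈ 0.31171)
(r - 34368)/(-44287 + c(4*(-4))) = (3138/10067 - 34368)/(-44287 + 4*(4*(-4))) = -345979518/(10067*(-44287 + 4*(-16))) = -345979518/(10067*(-44287 - 64)) = -345979518/10067/(-44351) = -345979518/10067*(-1/44351) = 345979518/446481517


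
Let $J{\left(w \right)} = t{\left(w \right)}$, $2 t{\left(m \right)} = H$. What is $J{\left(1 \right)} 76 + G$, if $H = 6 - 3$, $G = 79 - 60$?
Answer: $133$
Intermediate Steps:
$G = 19$ ($G = 79 - 60 = 19$)
$H = 3$ ($H = 6 - 3 = 3$)
$t{\left(m \right)} = \frac{3}{2}$ ($t{\left(m \right)} = \frac{1}{2} \cdot 3 = \frac{3}{2}$)
$J{\left(w \right)} = \frac{3}{2}$
$J{\left(1 \right)} 76 + G = \frac{3}{2} \cdot 76 + 19 = 114 + 19 = 133$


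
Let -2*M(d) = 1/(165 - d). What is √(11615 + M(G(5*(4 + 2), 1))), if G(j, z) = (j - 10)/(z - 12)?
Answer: 13*√925687770/3670 ≈ 107.77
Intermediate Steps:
G(j, z) = (-10 + j)/(-12 + z)
M(d) = -1/(2*(165 - d))
√(11615 + M(G(5*(4 + 2), 1))) = √(11615 + 1/(2*(-165 + (-10 + 5*(4 + 2))/(-12 + 1)))) = √(11615 + 1/(2*(-165 + (-10 + 5*6)/(-11)))) = √(11615 + 1/(2*(-165 - (-10 + 30)/11))) = √(11615 + 1/(2*(-165 - 1/11*20))) = √(11615 + 1/(2*(-165 - 20/11))) = √(11615 + 1/(2*(-1835/11))) = √(11615 + (½)*(-11/1835)) = √(11615 - 11/3670) = √(42627039/3670) = 13*√925687770/3670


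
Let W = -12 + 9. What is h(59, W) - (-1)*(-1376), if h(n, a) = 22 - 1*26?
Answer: -1380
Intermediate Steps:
W = -3
h(n, a) = -4 (h(n, a) = 22 - 26 = -4)
h(59, W) - (-1)*(-1376) = -4 - (-1)*(-1376) = -4 - 1*1376 = -4 - 1376 = -1380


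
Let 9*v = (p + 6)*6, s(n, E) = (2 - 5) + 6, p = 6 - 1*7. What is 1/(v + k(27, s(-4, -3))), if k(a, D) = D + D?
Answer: 3/28 ≈ 0.10714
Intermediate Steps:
p = -1 (p = 6 - 7 = -1)
s(n, E) = 3 (s(n, E) = -3 + 6 = 3)
k(a, D) = 2*D
v = 10/3 (v = ((-1 + 6)*6)/9 = (5*6)/9 = (⅑)*30 = 10/3 ≈ 3.3333)
1/(v + k(27, s(-4, -3))) = 1/(10/3 + 2*3) = 1/(10/3 + 6) = 1/(28/3) = 3/28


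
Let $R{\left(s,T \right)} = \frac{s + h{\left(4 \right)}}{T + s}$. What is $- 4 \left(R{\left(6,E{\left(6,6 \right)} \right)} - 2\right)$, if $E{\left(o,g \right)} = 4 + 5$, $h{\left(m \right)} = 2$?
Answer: $\frac{88}{15} \approx 5.8667$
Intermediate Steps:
$E{\left(o,g \right)} = 9$
$R{\left(s,T \right)} = \frac{2 + s}{T + s}$ ($R{\left(s,T \right)} = \frac{s + 2}{T + s} = \frac{2 + s}{T + s}$)
$- 4 \left(R{\left(6,E{\left(6,6 \right)} \right)} - 2\right) = - 4 \left(\frac{2 + 6}{9 + 6} - 2\right) = - 4 \left(\frac{1}{15} \cdot 8 - 2\right) = - 4 \left(\frac{8}{15} - 2\right) = \left(-4\right) \left(- \frac{22}{15}\right) = \frac{88}{15}$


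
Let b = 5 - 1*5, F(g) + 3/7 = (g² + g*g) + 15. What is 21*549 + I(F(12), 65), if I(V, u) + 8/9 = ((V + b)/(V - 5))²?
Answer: 450213123733/39050001 ≈ 11529.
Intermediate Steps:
F(g) = 102/7 + 2*g² (F(g) = -3/7 + ((g² + g*g) + 15) = -3/7 + ((g² + g²) + 15) = -3/7 + (2*g² + 15) = -3/7 + (15 + 2*g²) = 102/7 + 2*g²)
b = 0 (b = 5 - 5 = 0)
I(V, u) = -8/9 + V²/(-5 + V)² (I(V, u) = -8/9 + ((V + 0)/(V - 5))² = -8/9 + (V/(-5 + V))² = -8/9 + V²/(-5 + V)²)
21*549 + I(F(12), 65) = 21*549 + (-8/9 + (102/7 + 2*12²)²/(-5 + (102/7 + 2*12²))²) = 11529 + (-8/9 + (102/7 + 2*144)²/(-5 + (102/7 + 2*144))²) = 11529 + (-8/9 + (102/7 + 288)²/(-5 + (102/7 + 288))²) = 11529 + (-8/9 + (2118/7)²/(-5 + 2118/7)²) = 11529 + (-8/9 + 4485924/(49*(2083/7)²)) = 11529 + (-8/9 + (4485924/49)*(49/4338889)) = 11529 + (-8/9 + 4485924/4338889) = 11529 + 5662204/39050001 = 450213123733/39050001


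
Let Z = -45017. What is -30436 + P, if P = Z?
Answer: -75453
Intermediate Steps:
P = -45017
-30436 + P = -30436 - 45017 = -75453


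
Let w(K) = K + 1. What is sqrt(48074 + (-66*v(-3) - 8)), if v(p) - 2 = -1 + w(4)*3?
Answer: sqrt(47010) ≈ 216.82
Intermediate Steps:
w(K) = 1 + K
v(p) = 16 (v(p) = 2 + (-1 + (1 + 4)*3) = 2 + (-1 + 5*3) = 2 + (-1 + 15) = 2 + 14 = 16)
sqrt(48074 + (-66*v(-3) - 8)) = sqrt(48074 + (-66*16 - 8)) = sqrt(48074 + (-1056 - 8)) = sqrt(48074 - 1064) = sqrt(47010)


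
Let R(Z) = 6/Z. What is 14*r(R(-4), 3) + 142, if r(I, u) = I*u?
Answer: 79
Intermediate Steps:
14*r(R(-4), 3) + 142 = 14*((6/(-4))*3) + 142 = 14*((6*(-1/4))*3) + 142 = 14*(-3/2*3) + 142 = 14*(-9/2) + 142 = -63 + 142 = 79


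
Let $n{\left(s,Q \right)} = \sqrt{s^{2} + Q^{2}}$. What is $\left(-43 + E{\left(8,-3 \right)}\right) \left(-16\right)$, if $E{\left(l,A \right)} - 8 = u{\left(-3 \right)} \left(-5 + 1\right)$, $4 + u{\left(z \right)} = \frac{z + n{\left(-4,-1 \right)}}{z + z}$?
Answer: $336 - \frac{32 \sqrt{17}}{3} \approx 292.02$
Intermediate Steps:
$n{\left(s,Q \right)} = \sqrt{Q^{2} + s^{2}}$
$u{\left(z \right)} = -4 + \frac{z + \sqrt{17}}{2 z}$ ($u{\left(z \right)} = -4 + \frac{z + \sqrt{\left(-1\right)^{2} + \left(-4\right)^{2}}}{z + z} = -4 + \frac{z + \sqrt{1 + 16}}{2 z} = -4 + \left(z + \sqrt{17}\right) \frac{1}{2 z} = -4 + \frac{z + \sqrt{17}}{2 z}$)
$E{\left(l,A \right)} = 22 + \frac{2 \sqrt{17}}{3}$ ($E{\left(l,A \right)} = 8 + \frac{\sqrt{17} - -21}{2 \left(-3\right)} \left(-5 + 1\right) = 8 + \frac{1}{2} \left(- \frac{1}{3}\right) \left(\sqrt{17} + 21\right) \left(-4\right) = 8 + \frac{1}{2} \left(- \frac{1}{3}\right) \left(21 + \sqrt{17}\right) \left(-4\right) = 8 + \left(- \frac{7}{2} - \frac{\sqrt{17}}{6}\right) \left(-4\right) = 8 + \left(14 + \frac{2 \sqrt{17}}{3}\right) = 22 + \frac{2 \sqrt{17}}{3}$)
$\left(-43 + E{\left(8,-3 \right)}\right) \left(-16\right) = \left(-43 + \left(22 + \frac{2 \sqrt{17}}{3}\right)\right) \left(-16\right) = \left(-21 + \frac{2 \sqrt{17}}{3}\right) \left(-16\right) = 336 - \frac{32 \sqrt{17}}{3}$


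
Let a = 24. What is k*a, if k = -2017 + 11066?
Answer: 217176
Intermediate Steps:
k = 9049
k*a = 9049*24 = 217176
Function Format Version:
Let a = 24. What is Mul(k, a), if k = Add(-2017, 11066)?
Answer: 217176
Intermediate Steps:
k = 9049
Mul(k, a) = Mul(9049, 24) = 217176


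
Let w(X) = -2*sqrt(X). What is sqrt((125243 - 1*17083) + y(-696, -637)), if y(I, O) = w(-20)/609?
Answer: 2*sqrt(10028622240 - 609*I*sqrt(5))/609 ≈ 328.88 - 2.2329e-5*I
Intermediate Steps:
y(I, O) = -4*I*sqrt(5)/609
sqrt((125243 - 1*17083) + y(-696, -637)) = sqrt((125243 - 1*17083) - 4*I*sqrt(5)/609) = sqrt((125243 - 17083) - 4*I*sqrt(5)/609) = sqrt(108160 - 4*I*sqrt(5)/609)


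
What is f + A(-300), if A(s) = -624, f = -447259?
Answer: -447883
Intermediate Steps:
f + A(-300) = -447259 - 624 = -447883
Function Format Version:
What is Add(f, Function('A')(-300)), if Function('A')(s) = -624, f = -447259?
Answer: -447883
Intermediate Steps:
Add(f, Function('A')(-300)) = Add(-447259, -624) = -447883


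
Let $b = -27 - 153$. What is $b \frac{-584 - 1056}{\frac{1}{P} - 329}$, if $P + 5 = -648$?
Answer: $- \frac{96382800}{107419} \approx -897.26$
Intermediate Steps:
$P = -653$ ($P = -5 - 648 = -653$)
$b = -180$ ($b = -27 - 153 = -180$)
$b \frac{-584 - 1056}{\frac{1}{P} - 329} = - 180 \frac{-584 - 1056}{\frac{1}{-653} - 329} = - 180 \left(- \frac{1640}{- \frac{1}{653} - 329}\right) = - 180 \left(- \frac{1640}{- \frac{214838}{653}}\right) = - 180 \left(\left(-1640\right) \left(- \frac{653}{214838}\right)\right) = \left(-180\right) \frac{535460}{107419} = - \frac{96382800}{107419}$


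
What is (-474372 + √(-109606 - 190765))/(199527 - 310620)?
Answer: 158124/37031 - I*√300371/111093 ≈ 4.27 - 0.0049334*I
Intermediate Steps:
(-474372 + √(-109606 - 190765))/(199527 - 310620) = (-474372 + √(-300371))/(-111093) = (-474372 + I*√300371)*(-1/111093) = 158124/37031 - I*√300371/111093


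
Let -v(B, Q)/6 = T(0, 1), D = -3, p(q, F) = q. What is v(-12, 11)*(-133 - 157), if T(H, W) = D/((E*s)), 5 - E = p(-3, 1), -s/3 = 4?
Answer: 435/8 ≈ 54.375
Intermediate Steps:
s = -12 (s = -3*4 = -12)
E = 8 (E = 5 - 1*(-3) = 5 + 3 = 8)
T(H, W) = 1/32 (T(H, W) = -3/(8*(-12)) = -3/(-96) = -3*(-1/96) = 1/32)
v(B, Q) = -3/16 (v(B, Q) = -6*1/32 = -3/16)
v(-12, 11)*(-133 - 157) = -3*(-133 - 157)/16 = -3/16*(-290) = 435/8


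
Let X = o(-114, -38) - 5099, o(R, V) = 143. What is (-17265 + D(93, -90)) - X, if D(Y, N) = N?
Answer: -12399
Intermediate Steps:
X = -4956 (X = 143 - 5099 = -4956)
(-17265 + D(93, -90)) - X = (-17265 - 90) - 1*(-4956) = -17355 + 4956 = -12399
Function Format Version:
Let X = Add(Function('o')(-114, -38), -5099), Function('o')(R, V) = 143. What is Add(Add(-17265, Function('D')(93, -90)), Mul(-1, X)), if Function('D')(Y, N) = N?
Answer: -12399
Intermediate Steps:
X = -4956 (X = Add(143, -5099) = -4956)
Add(Add(-17265, Function('D')(93, -90)), Mul(-1, X)) = Add(Add(-17265, -90), Mul(-1, -4956)) = Add(-17355, 4956) = -12399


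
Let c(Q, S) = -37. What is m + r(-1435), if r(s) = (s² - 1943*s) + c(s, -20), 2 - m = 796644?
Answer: 4050751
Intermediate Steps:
m = -796642 (m = 2 - 1*796644 = 2 - 796644 = -796642)
r(s) = -37 + s² - 1943*s (r(s) = (s² - 1943*s) - 37 = -37 + s² - 1943*s)
m + r(-1435) = -796642 + (-37 + (-1435)² - 1943*(-1435)) = -796642 + (-37 + 2059225 + 2788205) = -796642 + 4847393 = 4050751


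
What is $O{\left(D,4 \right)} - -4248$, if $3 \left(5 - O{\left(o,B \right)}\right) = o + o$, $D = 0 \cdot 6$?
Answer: $4253$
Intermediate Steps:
$D = 0$
$O{\left(o,B \right)} = 5 - \frac{2 o}{3}$ ($O{\left(o,B \right)} = 5 - \frac{o + o}{3} = 5 - \frac{2 o}{3}$)
$O{\left(D,4 \right)} - -4248 = \left(5 - 0\right) - -4248 = \left(5 + 0\right) + 4248 = 5 + 4248 = 4253$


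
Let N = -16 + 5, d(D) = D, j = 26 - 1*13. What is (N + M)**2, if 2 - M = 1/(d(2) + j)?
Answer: 18496/225 ≈ 82.204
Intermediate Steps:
j = 13 (j = 26 - 13 = 13)
N = -11
M = 29/15 (M = 2 - 1/(2 + 13) = 2 - 1/15 = 29/15 ≈ 1.9333)
(N + M)**2 = (-11 + 29/15)**2 = (-136/15)**2 = 18496/225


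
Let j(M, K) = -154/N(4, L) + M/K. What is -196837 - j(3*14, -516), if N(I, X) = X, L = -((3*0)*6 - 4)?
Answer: -8462332/43 ≈ -1.9680e+5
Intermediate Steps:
L = 4 (L = -(0*6 - 4) = -(0 - 4) = -1*(-4) = 4)
j(M, K) = -77/2 + M/K (j(M, K) = -154/4 + M/K = -154*¼ + M/K = -77/2 + M/K)
-196837 - j(3*14, -516) = -196837 - (-77/2 + (3*14)/(-516)) = -196837 - (-77/2 + 42*(-1/516)) = -196837 - (-77/2 - 7/86) = -196837 - 1*(-1659/43) = -196837 + 1659/43 = -8462332/43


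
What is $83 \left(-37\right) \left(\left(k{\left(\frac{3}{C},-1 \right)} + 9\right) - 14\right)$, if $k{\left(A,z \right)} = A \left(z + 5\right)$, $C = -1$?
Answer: $52207$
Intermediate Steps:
$k{\left(A,z \right)} = A \left(5 + z\right)$
$83 \left(-37\right) \left(\left(k{\left(\frac{3}{C},-1 \right)} + 9\right) - 14\right) = 83 \left(-37\right) \left(\left(\frac{3}{-1} \left(5 - 1\right) + 9\right) - 14\right) = - 3071 \left(\left(3 \left(-1\right) 4 + 9\right) - 14\right) = - 3071 \left(\left(\left(-3\right) 4 + 9\right) - 14\right) = - 3071 \left(\left(-12 + 9\right) - 14\right) = - 3071 \left(-3 - 14\right) = \left(-3071\right) \left(-17\right) = 52207$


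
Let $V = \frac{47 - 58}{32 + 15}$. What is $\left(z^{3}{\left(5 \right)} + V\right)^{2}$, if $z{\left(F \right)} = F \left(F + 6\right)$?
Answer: $\frac{61146363108996}{2209} \approx 2.7681 \cdot 10^{10}$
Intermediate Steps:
$V = - \frac{11}{47} \approx -0.23404$
$z{\left(F \right)} = F \left(6 + F\right)$
$\left(z^{3}{\left(5 \right)} + V\right)^{2} = \left(\left(5 \left(6 + 5\right)\right)^{3} - \frac{11}{47}\right)^{2} = \left(\left(5 \cdot 11\right)^{3} - \frac{11}{47}\right)^{2} = \left(55^{3} - \frac{11}{47}\right)^{2} = \left(166375 - \frac{11}{47}\right)^{2} = \left(\frac{7819614}{47}\right)^{2} = \frac{61146363108996}{2209}$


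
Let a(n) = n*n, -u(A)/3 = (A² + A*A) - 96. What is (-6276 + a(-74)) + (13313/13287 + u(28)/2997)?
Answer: -3541743059/4424571 ≈ -800.47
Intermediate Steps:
u(A) = 288 - 6*A² (u(A) = -3*((A² + A*A) - 96) = -3*((A² + A²) - 96) = -3*(2*A² - 96) = -3*(-96 + 2*A²) = 288 - 6*A²)
a(n) = n²
(-6276 + a(-74)) + (13313/13287 + u(28)/2997) = (-6276 + (-74)²) + (13313/13287 + (288 - 6*28²)/2997) = (-6276 + 5476) + (13313*(1/13287) + (288 - 6*784)*(1/2997)) = -800 + (13313/13287 + (288 - 4704)*(1/2997)) = -800 + (13313/13287 - 4416*1/2997) = -800 + (13313/13287 - 1472/999) = -800 - 2086259/4424571 = -3541743059/4424571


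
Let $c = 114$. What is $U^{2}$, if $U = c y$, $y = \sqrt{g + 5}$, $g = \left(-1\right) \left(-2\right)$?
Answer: $90972$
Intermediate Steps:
$g = 2$
$y = \sqrt{7}$ ($y = \sqrt{2 + 5} = \sqrt{7} \approx 2.6458$)
$U = 114 \sqrt{7} \approx 301.62$
$U^{2} = \left(114 \sqrt{7}\right)^{2} = 90972$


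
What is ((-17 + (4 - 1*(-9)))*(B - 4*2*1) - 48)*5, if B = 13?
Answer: -340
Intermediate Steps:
((-17 + (4 - 1*(-9)))*(B - 4*2*1) - 48)*5 = ((-17 + (4 - 1*(-9)))*(13 - 4*2*1) - 48)*5 = ((-17 + (4 + 9))*(13 - 8*1) - 48)*5 = ((-17 + 13)*(13 - 8) - 48)*5 = (-4*5 - 48)*5 = (-20 - 48)*5 = -68*5 = -340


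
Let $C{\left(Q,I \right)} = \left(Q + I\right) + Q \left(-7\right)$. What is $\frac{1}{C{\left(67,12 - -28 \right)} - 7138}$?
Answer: $- \frac{1}{7500} \approx -0.00013333$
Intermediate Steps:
$C{\left(Q,I \right)} = I - 6 Q$ ($C{\left(Q,I \right)} = \left(I + Q\right) - 7 Q = I - 6 Q$)
$\frac{1}{C{\left(67,12 - -28 \right)} - 7138} = \frac{1}{\left(\left(12 - -28\right) - 402\right) - 7138} = \frac{1}{\left(\left(12 + 28\right) - 402\right) - 7138} = \frac{1}{\left(40 - 402\right) - 7138} = \frac{1}{-362 - 7138} = \frac{1}{-7500} = - \frac{1}{7500}$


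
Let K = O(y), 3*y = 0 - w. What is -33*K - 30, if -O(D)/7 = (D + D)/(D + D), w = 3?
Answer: 201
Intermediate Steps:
y = -1 (y = (0 - 1*3)/3 = (0 - 3)/3 = (1/3)*(-3) = -1)
O(D) = -7 (O(D) = -7*(D + D)/(D + D) = -7*2*D/(2*D) = -7*2*D*1/(2*D) = -7*1 = -7)
K = -7
-33*K - 30 = -33*(-7) - 30 = 231 - 30 = 201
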